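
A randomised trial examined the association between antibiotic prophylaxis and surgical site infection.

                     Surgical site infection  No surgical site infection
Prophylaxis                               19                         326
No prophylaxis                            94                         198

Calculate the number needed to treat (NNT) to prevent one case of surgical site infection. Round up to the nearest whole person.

4

Risk in treated group = 19/345 = 0.05507; risk in control = 94/292 = 0.32192.
Absolute risk reduction = 0.32192 − 0.05507 = 0.26685
NNT = 1 / ARR = 1 / 0.26685 = 3.747 → round up → 4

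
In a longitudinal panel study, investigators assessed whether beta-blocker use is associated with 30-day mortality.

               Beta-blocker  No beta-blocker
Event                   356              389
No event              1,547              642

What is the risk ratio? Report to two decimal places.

0.50

Reading the table with exposure as columns: a = 356 (Beta-blocker, case), b = 1547 (Beta-blocker, non-case), c = 389 (No beta-blocker, case), d = 642.
Risk in exposed = 356/1903 = 0.18707; risk in unexposed = 389/1031 = 0.37730.
RR = 0.18707 / 0.37730 = 0.49582
The risk is 50% lower among the exposed than among the unexposed.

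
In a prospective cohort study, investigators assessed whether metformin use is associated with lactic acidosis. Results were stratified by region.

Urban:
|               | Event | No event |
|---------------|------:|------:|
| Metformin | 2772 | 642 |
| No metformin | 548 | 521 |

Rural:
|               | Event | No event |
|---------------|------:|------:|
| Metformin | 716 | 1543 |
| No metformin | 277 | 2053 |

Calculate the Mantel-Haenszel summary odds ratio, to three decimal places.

3.744

OR_MH = Σ(aᵢdᵢ/nᵢ) / Σ(bᵢcᵢ/nᵢ), where nᵢ is the stratum total.
Stratum 1 (Urban): n = 4483; a·d/n = 2772·521/4483 = 322.1530; b·c/n = 642·548/4483 = 78.4778
Stratum 2 (Rural): n = 4589; a·d/n = 716·2053/4589 = 320.3199; b·c/n = 1543·277/4589 = 93.1382
OR_MH = (322.1530 + 320.3199) / (78.4778 + 93.1382) = 642.4729 / 171.6160 = 3.74367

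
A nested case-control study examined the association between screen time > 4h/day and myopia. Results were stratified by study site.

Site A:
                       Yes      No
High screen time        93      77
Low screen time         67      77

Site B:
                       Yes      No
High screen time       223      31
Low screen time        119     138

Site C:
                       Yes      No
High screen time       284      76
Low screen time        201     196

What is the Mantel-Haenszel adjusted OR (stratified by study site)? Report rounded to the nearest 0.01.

OR_MH = Σ(aᵢdᵢ/nᵢ) / Σ(bᵢcᵢ/nᵢ), where nᵢ is the stratum total.
Stratum 1 (Site A): n = 314; a·d/n = 93·77/314 = 22.8057; b·c/n = 77·67/314 = 16.4299
Stratum 2 (Site B): n = 511; a·d/n = 223·138/511 = 60.2231; b·c/n = 31·119/511 = 7.2192
Stratum 3 (Site C): n = 757; a·d/n = 284·196/757 = 73.5324; b·c/n = 76·201/757 = 20.1797
OR_MH = (22.8057 + 60.2231 + 73.5324) / (16.4299 + 7.2192 + 20.1797) = 156.5612 / 43.8288 = 3.57211

3.57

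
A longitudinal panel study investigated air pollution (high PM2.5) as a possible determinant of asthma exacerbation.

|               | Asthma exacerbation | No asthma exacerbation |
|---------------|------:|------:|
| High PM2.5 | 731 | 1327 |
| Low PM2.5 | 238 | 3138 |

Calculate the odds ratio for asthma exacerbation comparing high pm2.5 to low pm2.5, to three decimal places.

Cells: a = 731, b = 1327, c = 238, d = 3138.
OR = (a·d)/(b·c) = (731 × 3138) / (1327 × 238) = 2293878 / 315826 = 7.26311
The odds of asthma exacerbation are about 7.26 times as high in the high pm2.5 group.

7.263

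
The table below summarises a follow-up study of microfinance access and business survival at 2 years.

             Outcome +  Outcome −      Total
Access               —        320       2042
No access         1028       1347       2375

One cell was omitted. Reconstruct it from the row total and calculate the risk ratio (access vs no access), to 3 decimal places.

1.948

The missing cell is in the exposed row: 2042 − 320 = 1722.
So a = 1722, b = 320, c = 1028, d = 1347.
RR = [a/(a+b)] / [c/(c+d)] = (1722/2042) / (1028/2375) = 0.84329/0.43284 = 1.94826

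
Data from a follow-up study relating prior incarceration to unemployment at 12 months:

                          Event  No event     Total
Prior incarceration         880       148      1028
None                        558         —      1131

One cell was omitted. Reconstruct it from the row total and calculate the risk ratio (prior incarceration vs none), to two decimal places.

The missing cell is in the unexposed row: 1131 − 558 = 573.
So a = 880, b = 148, c = 558, d = 573.
RR = [a/(a+b)] / [c/(c+d)] = (880/1028) / (558/1131) = 0.85603/0.49337 = 1.73507

1.74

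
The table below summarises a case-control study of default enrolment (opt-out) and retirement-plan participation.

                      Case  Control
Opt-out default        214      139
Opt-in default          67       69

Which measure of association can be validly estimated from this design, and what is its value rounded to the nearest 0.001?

1.586

Cells: a = 214, b = 139, c = 67, d = 69.
This is a case-control study: participants were sampled on outcome status, so risks in the source population cannot be estimated directly — relative risk is not valid here. The odds ratio is the appropriate measure.
OR = (a·d)/(b·c) = (214 × 69) / (139 × 67) = 14766 / 9313 = 1.58553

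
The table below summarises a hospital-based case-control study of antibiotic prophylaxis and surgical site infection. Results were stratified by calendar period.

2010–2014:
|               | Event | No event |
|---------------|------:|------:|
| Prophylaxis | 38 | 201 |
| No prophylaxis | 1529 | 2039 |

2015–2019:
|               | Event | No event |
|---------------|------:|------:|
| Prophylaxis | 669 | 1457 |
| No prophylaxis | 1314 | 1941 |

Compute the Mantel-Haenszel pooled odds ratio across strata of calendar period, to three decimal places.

0.599

OR_MH = Σ(aᵢdᵢ/nᵢ) / Σ(bᵢcᵢ/nᵢ), where nᵢ is the stratum total.
Stratum 1 (2010–2014): n = 3807; a·d/n = 38·2039/3807 = 20.3525; b·c/n = 201·1529/3807 = 80.7273
Stratum 2 (2015–2019): n = 5381; a·d/n = 669·1941/5381 = 241.3174; b·c/n = 1457·1314/5381 = 355.7885
OR_MH = (20.3525 + 241.3174) / (80.7273 + 355.7885) = 261.6699 / 436.5159 = 0.59945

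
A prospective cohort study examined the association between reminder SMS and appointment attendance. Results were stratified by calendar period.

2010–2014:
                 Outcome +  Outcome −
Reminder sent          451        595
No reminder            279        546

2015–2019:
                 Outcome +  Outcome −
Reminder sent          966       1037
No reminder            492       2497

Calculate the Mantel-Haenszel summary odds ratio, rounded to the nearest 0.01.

OR_MH = Σ(aᵢdᵢ/nᵢ) / Σ(bᵢcᵢ/nᵢ), where nᵢ is the stratum total.
Stratum 1 (2010–2014): n = 1871; a·d/n = 451·546/1871 = 131.6120; b·c/n = 595·279/1871 = 88.7253
Stratum 2 (2015–2019): n = 4992; a·d/n = 966·2497/4992 = 483.1935; b·c/n = 1037·492/4992 = 102.2043
OR_MH = (131.6120 + 483.1935) / (88.7253 + 102.2043) = 614.8055 / 190.9296 = 3.22006

3.22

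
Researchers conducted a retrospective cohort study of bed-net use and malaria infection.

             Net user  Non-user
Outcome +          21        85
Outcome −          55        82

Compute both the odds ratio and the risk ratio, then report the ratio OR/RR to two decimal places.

Reading the table with exposure as columns: a = 21 (Net user, case), b = 55 (Net user, non-case), c = 85 (Non-user, case), d = 82.
OR = (21·82)/(55·85) = 1722/4675 = 0.36834
Risk in exposed = 21/76 = 0.27632; risk in unexposed = 85/167 = 0.50898; RR = 0.54288
OR/RR = 0.36834 / 0.54288 = 0.67850
The outcome is not rare, so the OR lies further from 1 than the RR.

0.68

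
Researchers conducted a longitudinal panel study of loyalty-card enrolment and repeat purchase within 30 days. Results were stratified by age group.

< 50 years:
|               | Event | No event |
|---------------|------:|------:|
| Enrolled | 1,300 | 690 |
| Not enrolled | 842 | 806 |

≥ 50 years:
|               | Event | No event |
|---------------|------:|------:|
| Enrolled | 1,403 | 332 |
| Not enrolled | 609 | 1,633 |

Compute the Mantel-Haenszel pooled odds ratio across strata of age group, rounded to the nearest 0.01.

4.10

OR_MH = Σ(aᵢdᵢ/nᵢ) / Σ(bᵢcᵢ/nᵢ), where nᵢ is the stratum total.
Stratum 1 (< 50 years): n = 3638; a·d/n = 1300·806/3638 = 288.0154; b·c/n = 690·842/3638 = 159.6976
Stratum 2 (≥ 50 years): n = 3977; a·d/n = 1403·1633/3977 = 576.0873; b·c/n = 332·609/3977 = 50.8393
OR_MH = (288.0154 + 576.0873) / (159.6976 + 50.8393) = 864.1026 / 210.5370 = 4.10428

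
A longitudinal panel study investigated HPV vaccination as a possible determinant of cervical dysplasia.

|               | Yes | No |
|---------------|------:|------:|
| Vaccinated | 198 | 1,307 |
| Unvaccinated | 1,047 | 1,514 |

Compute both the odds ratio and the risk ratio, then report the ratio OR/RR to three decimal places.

Cells: a = 198, b = 1307, c = 1047, d = 1514.
OR = (198·1514)/(1307·1047) = 299772/1368429 = 0.21906
Risk in exposed = 198/1505 = 0.13156; risk in unexposed = 1047/2561 = 0.40882; RR = 0.32180
OR/RR = 0.21906 / 0.32180 = 0.68073
The outcome is not rare, so the OR lies further from 1 than the RR.

0.681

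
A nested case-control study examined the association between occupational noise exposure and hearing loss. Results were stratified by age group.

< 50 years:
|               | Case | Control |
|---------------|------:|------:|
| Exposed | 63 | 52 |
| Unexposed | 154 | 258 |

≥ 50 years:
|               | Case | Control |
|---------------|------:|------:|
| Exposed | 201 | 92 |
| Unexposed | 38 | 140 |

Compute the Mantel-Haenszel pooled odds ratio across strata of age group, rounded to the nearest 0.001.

4.005

OR_MH = Σ(aᵢdᵢ/nᵢ) / Σ(bᵢcᵢ/nᵢ), where nᵢ is the stratum total.
Stratum 1 (< 50 years): n = 527; a·d/n = 63·258/527 = 30.8425; b·c/n = 52·154/527 = 15.1954
Stratum 2 (≥ 50 years): n = 471; a·d/n = 201·140/471 = 59.7452; b·c/n = 92·38/471 = 7.4225
OR_MH = (30.8425 + 59.7452) / (15.1954 + 7.4225) = 90.5877 / 22.6180 = 4.00513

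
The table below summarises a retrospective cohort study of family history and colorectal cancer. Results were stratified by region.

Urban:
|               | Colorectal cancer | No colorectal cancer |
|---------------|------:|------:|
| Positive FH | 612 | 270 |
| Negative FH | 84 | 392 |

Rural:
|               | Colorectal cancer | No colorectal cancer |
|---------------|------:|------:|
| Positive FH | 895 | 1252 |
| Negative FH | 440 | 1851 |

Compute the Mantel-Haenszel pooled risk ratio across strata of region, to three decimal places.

2.530

RR_MH = Σ(aᵢ·n₀ᵢ/nᵢ) / Σ(cᵢ·n₁ᵢ/nᵢ), with n₁ᵢ = aᵢ+bᵢ (exposed), n₀ᵢ = cᵢ+dᵢ (unexposed), nᵢ = n₁ᵢ+n₀ᵢ.
Stratum 1 (Urban): n₁ = 882, n₀ = 476, n = 1358; a·n₀/n = 612·476/1358 = 214.5155; c·n₁/n = 84·882/1358 = 54.5567
Stratum 2 (Rural): n₁ = 2147, n₀ = 2291, n = 4438; a·n₀/n = 895·2291/4438 = 462.0201; c·n₁/n = 440·2147/4438 = 212.8616
RR_MH = (214.5155 + 462.0201) / (54.5567 + 212.8616) = 676.5355 / 267.4184 = 2.52988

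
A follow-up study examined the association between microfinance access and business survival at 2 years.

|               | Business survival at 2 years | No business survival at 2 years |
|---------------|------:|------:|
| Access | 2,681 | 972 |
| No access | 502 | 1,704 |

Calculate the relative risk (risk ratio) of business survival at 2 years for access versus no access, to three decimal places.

Cells: a = 2681, b = 972, c = 502, d = 1704.
Risk in exposed = 2681/3653 = 0.73392; risk in unexposed = 502/2206 = 0.22756.
RR = 0.73392 / 0.22756 = 3.22514
The risk among the exposed is 3.23 times that among the unexposed.

3.225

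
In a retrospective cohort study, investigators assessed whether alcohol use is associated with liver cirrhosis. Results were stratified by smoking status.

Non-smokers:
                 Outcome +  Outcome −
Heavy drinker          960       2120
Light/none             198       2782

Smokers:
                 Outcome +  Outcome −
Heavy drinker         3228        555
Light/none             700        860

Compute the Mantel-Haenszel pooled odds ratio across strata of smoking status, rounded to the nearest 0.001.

OR_MH = Σ(aᵢdᵢ/nᵢ) / Σ(bᵢcᵢ/nᵢ), where nᵢ is the stratum total.
Stratum 1 (Non-smokers): n = 6060; a·d/n = 960·2782/6060 = 440.7129; b·c/n = 2120·198/6060 = 69.2673
Stratum 2 (Smokers): n = 5343; a·d/n = 3228·860/5343 = 519.5733; b·c/n = 555·700/5343 = 72.7120
OR_MH = (440.7129 + 519.5733) / (69.2673 + 72.7120) = 960.2861 / 141.9793 = 6.76357

6.764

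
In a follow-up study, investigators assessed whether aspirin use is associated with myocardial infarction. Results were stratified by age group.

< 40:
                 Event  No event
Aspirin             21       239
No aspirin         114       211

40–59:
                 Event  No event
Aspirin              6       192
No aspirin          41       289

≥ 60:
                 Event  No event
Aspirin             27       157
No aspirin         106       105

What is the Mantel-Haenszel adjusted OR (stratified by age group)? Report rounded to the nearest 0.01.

OR_MH = Σ(aᵢdᵢ/nᵢ) / Σ(bᵢcᵢ/nᵢ), where nᵢ is the stratum total.
Stratum 1 (< 40): n = 585; a·d/n = 21·211/585 = 7.5744; b·c/n = 239·114/585 = 46.5744
Stratum 2 (40–59): n = 528; a·d/n = 6·289/528 = 3.2841; b·c/n = 192·41/528 = 14.9091
Stratum 3 (≥ 60): n = 395; a·d/n = 27·105/395 = 7.1772; b·c/n = 157·106/395 = 42.1316
OR_MH = (7.5744 + 3.2841 + 7.1772) / (46.5744 + 14.9091 + 42.1316) = 18.0357 / 103.6151 = 0.17406

0.17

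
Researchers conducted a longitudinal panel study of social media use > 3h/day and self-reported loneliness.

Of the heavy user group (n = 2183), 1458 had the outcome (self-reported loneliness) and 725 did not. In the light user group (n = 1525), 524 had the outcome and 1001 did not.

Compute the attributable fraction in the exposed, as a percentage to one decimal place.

48.6

From the description: a = 1458, b = 725, c = 524, d = 1001.
Risk in exposed = 1458/2183 = 0.66789; risk in unexposed = 524/1525 = 0.34361.
RR = 0.66789/0.34361 = 1.94376
AR% = (RR − 1)/RR × 100 = (1.94376 − 1)/1.94376 × 100 = 48.5533%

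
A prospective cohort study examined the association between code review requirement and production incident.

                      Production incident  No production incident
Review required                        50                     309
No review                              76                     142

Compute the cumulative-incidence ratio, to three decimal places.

Cells: a = 50, b = 309, c = 76, d = 142.
Risk in exposed = 50/359 = 0.13928; risk in unexposed = 76/218 = 0.34862.
RR = 0.13928 / 0.34862 = 0.39950
The risk is 60% lower among the exposed than among the unexposed.

0.400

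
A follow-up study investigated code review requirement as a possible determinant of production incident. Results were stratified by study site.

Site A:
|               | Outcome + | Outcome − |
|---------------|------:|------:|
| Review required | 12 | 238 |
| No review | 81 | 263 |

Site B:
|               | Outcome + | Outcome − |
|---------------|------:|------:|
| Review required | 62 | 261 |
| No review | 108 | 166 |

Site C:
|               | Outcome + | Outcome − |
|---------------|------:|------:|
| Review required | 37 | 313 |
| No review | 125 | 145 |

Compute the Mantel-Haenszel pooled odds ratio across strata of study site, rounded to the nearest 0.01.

0.22

OR_MH = Σ(aᵢdᵢ/nᵢ) / Σ(bᵢcᵢ/nᵢ), where nᵢ is the stratum total.
Stratum 1 (Site A): n = 594; a·d/n = 12·263/594 = 5.3131; b·c/n = 238·81/594 = 32.4545
Stratum 2 (Site B): n = 597; a·d/n = 62·166/597 = 17.2395; b·c/n = 261·108/597 = 47.2161
Stratum 3 (Site C): n = 620; a·d/n = 37·145/620 = 8.6532; b·c/n = 313·125/620 = 63.1048
OR_MH = (5.3131 + 17.2395 + 8.6532) / (32.4545 + 47.2161 + 63.1048) = 31.2059 / 142.7755 = 0.21857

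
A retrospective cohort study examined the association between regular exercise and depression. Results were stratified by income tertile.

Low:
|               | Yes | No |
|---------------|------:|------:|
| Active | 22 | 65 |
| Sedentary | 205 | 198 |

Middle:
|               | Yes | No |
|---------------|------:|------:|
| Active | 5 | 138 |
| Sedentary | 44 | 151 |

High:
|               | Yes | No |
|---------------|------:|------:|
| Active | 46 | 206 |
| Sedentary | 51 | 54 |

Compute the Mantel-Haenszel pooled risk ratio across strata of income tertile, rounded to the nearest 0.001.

RR_MH = Σ(aᵢ·n₀ᵢ/nᵢ) / Σ(cᵢ·n₁ᵢ/nᵢ), with n₁ᵢ = aᵢ+bᵢ (exposed), n₀ᵢ = cᵢ+dᵢ (unexposed), nᵢ = n₁ᵢ+n₀ᵢ.
Stratum 1 (Low): n₁ = 87, n₀ = 403, n = 490; a·n₀/n = 22·403/490 = 18.0939; c·n₁/n = 205·87/490 = 36.3980
Stratum 2 (Middle): n₁ = 143, n₀ = 195, n = 338; a·n₀/n = 5·195/338 = 2.8846; c·n₁/n = 44·143/338 = 18.6154
Stratum 3 (High): n₁ = 252, n₀ = 105, n = 357; a·n₀/n = 46·105/357 = 13.5294; c·n₁/n = 51·252/357 = 36.0000
RR_MH = (18.0939 + 2.8846 + 13.5294) / (36.3980 + 18.6154 + 36.0000) = 34.5079 / 91.0133 = 0.37915

0.379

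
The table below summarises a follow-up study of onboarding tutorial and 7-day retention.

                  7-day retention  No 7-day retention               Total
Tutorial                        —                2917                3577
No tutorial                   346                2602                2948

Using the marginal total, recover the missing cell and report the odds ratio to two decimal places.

The missing cell is in the exposed row: 3577 − 2917 = 660.
So a = 660, b = 2917, c = 346, d = 2602.
OR = (a·d)/(b·c) = (660 × 2602) / (2917 × 346) = 1717320 / 1009282 = 1.70153

1.70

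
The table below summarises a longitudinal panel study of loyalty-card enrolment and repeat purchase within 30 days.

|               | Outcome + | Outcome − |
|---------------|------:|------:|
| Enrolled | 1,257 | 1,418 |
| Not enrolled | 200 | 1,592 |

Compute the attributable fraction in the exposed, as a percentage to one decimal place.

Cells: a = 1257, b = 1418, c = 200, d = 1592.
Risk in exposed = 1257/2675 = 0.46991; risk in unexposed = 200/1792 = 0.11161.
RR = 0.46991/0.11161 = 4.21036
AR% = (RR − 1)/RR × 100 = (4.21036 − 1)/4.21036 × 100 = 76.2491%

76.2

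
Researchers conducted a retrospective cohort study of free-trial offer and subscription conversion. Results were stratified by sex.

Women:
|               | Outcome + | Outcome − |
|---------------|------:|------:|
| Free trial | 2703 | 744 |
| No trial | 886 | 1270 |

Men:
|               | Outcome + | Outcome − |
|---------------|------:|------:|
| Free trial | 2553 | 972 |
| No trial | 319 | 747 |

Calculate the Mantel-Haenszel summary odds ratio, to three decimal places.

5.552

OR_MH = Σ(aᵢdᵢ/nᵢ) / Σ(bᵢcᵢ/nᵢ), where nᵢ is the stratum total.
Stratum 1 (Women): n = 5603; a·d/n = 2703·1270/5603 = 612.6736; b·c/n = 744·886/5603 = 117.6484
Stratum 2 (Men): n = 4591; a·d/n = 2553·747/4591 = 415.3977; b·c/n = 972·319/4591 = 67.5382
OR_MH = (612.6736 + 415.3977) / (117.6484 + 67.5382) = 1028.0713 / 185.1866 = 5.55154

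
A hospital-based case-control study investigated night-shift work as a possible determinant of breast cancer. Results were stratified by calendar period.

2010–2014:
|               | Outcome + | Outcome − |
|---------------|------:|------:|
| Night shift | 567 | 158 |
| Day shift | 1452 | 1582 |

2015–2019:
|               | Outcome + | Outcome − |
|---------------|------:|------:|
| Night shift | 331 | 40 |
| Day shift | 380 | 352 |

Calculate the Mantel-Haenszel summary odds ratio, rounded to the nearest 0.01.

OR_MH = Σ(aᵢdᵢ/nᵢ) / Σ(bᵢcᵢ/nᵢ), where nᵢ is the stratum total.
Stratum 1 (2010–2014): n = 3759; a·d/n = 567·1582/3759 = 238.6257; b·c/n = 158·1452/3759 = 61.0311
Stratum 2 (2015–2019): n = 1103; a·d/n = 331·352/1103 = 105.6319; b·c/n = 40·380/1103 = 13.7806
OR_MH = (238.6257 + 105.6319) / (61.0311 + 13.7806) = 344.2576 / 74.8117 = 4.60165

4.60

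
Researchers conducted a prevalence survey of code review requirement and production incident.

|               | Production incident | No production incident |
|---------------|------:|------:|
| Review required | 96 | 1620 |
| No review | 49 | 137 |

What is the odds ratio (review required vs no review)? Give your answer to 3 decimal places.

0.166

Cells: a = 96, b = 1620, c = 49, d = 137.
OR = (a·d)/(b·c) = (96 × 137) / (1620 × 49) = 13152 / 79380 = 0.16568
Exposure is associated with lower odds of production incident (OR = 0.17 < 1).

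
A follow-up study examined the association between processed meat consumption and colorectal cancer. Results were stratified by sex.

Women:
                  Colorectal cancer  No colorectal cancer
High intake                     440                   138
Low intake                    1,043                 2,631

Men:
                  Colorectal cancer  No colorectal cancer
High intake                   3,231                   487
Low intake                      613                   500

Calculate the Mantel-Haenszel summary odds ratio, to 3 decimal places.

OR_MH = Σ(aᵢdᵢ/nᵢ) / Σ(bᵢcᵢ/nᵢ), where nᵢ is the stratum total.
Stratum 1 (Women): n = 4252; a·d/n = 440·2631/4252 = 272.2578; b·c/n = 138·1043/4252 = 33.8509
Stratum 2 (Men): n = 4831; a·d/n = 3231·500/4831 = 334.4028; b·c/n = 487·613/4831 = 61.7949
OR_MH = (272.2578 + 334.4028) / (33.8509 + 61.7949) = 606.6606 / 95.6458 = 6.34279

6.343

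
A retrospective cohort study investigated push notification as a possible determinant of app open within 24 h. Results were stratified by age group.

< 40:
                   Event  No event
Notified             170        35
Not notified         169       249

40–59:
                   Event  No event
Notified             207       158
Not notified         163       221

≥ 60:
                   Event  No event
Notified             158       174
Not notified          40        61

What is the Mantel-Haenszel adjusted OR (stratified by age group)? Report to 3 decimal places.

2.523

OR_MH = Σ(aᵢdᵢ/nᵢ) / Σ(bᵢcᵢ/nᵢ), where nᵢ is the stratum total.
Stratum 1 (< 40): n = 623; a·d/n = 170·249/623 = 67.9454; b·c/n = 35·169/623 = 9.4944
Stratum 2 (40–59): n = 749; a·d/n = 207·221/749 = 61.0774; b·c/n = 158·163/749 = 34.3845
Stratum 3 (≥ 60): n = 433; a·d/n = 158·61/433 = 22.2587; b·c/n = 174·40/433 = 16.0739
OR_MH = (67.9454 + 61.0774 + 22.2587) / (9.4944 + 34.3845 + 16.0739) = 151.2815 / 59.9528 = 2.52334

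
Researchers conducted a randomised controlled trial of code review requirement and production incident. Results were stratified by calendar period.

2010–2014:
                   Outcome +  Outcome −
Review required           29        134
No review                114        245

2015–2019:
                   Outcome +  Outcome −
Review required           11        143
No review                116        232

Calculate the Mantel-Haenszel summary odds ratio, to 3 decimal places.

0.300

OR_MH = Σ(aᵢdᵢ/nᵢ) / Σ(bᵢcᵢ/nᵢ), where nᵢ is the stratum total.
Stratum 1 (2010–2014): n = 522; a·d/n = 29·245/522 = 13.6111; b·c/n = 134·114/522 = 29.2644
Stratum 2 (2015–2019): n = 502; a·d/n = 11·232/502 = 5.0837; b·c/n = 143·116/502 = 33.0438
OR_MH = (13.6111 + 5.0837) / (29.2644 + 33.0438) = 18.6948 / 62.3082 = 0.30004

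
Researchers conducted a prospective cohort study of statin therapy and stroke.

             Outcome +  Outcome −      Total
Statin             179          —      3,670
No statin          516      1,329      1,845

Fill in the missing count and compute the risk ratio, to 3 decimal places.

0.174

The missing cell is in the exposed row: 3670 − 179 = 3491.
So a = 179, b = 3491, c = 516, d = 1329.
RR = [a/(a+b)] / [c/(c+d)] = (179/3670) / (516/1845) = 0.04877/0.27967 = 0.17439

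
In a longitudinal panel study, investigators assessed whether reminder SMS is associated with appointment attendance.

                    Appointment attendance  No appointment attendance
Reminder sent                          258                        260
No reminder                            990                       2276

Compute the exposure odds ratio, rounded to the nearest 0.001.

2.281

Cells: a = 258, b = 260, c = 990, d = 2276.
OR = (a·d)/(b·c) = (258 × 2276) / (260 × 990) = 587208 / 257400 = 2.28131
The odds of appointment attendance are about 2.28 times as high in the reminder sent group.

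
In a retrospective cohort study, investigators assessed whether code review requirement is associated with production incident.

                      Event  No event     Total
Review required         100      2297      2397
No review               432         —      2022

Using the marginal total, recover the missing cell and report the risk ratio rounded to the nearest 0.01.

The missing cell is in the unexposed row: 2022 − 432 = 1590.
So a = 100, b = 2297, c = 432, d = 1590.
RR = [a/(a+b)] / [c/(c+d)] = (100/2397) / (432/2022) = 0.04172/0.21365 = 0.19527

0.20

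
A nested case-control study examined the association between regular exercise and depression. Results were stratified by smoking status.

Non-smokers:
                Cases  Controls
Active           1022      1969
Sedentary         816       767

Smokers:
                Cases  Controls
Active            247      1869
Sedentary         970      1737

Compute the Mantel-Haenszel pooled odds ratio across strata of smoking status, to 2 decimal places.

OR_MH = Σ(aᵢdᵢ/nᵢ) / Σ(bᵢcᵢ/nᵢ), where nᵢ is the stratum total.
Stratum 1 (Non-smokers): n = 4574; a·d/n = 1022·767/4574 = 171.3760; b·c/n = 1969·816/4574 = 351.2689
Stratum 2 (Smokers): n = 4823; a·d/n = 247·1737/4823 = 88.9569; b·c/n = 1869·970/4823 = 375.8926
OR_MH = (171.3760 + 88.9569) / (351.2689 + 375.8926) = 260.3329 / 727.1615 = 0.35801

0.36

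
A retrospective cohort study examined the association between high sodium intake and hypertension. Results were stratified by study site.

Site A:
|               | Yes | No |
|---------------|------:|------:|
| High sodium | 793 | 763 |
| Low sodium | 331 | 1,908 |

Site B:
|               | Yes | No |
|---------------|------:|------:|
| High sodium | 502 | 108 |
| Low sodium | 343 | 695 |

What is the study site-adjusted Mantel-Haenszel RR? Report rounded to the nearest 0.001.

RR_MH = Σ(aᵢ·n₀ᵢ/nᵢ) / Σ(cᵢ·n₁ᵢ/nᵢ), with n₁ᵢ = aᵢ+bᵢ (exposed), n₀ᵢ = cᵢ+dᵢ (unexposed), nᵢ = n₁ᵢ+n₀ᵢ.
Stratum 1 (Site A): n₁ = 1556, n₀ = 2239, n = 3795; a·n₀/n = 793·2239/3795 = 467.8596; c·n₁/n = 331·1556/3795 = 135.7144
Stratum 2 (Site B): n₁ = 610, n₀ = 1038, n = 1648; a·n₀/n = 502·1038/1648 = 316.1869; c·n₁/n = 343·610/1648 = 126.9600
RR_MH = (467.8596 + 316.1869) / (135.7144 + 126.9600) = 784.0464 / 262.6743 = 2.98486

2.985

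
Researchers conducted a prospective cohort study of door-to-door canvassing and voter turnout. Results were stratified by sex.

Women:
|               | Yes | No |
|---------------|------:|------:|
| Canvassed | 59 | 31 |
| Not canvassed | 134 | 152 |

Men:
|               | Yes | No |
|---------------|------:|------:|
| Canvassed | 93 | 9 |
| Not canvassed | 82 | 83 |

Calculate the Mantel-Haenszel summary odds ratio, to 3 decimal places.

OR_MH = Σ(aᵢdᵢ/nᵢ) / Σ(bᵢcᵢ/nᵢ), where nᵢ is the stratum total.
Stratum 1 (Women): n = 376; a·d/n = 59·152/376 = 23.8511; b·c/n = 31·134/376 = 11.0479
Stratum 2 (Men): n = 267; a·d/n = 93·83/267 = 28.9101; b·c/n = 9·82/267 = 2.7640
OR_MH = (23.8511 + 28.9101) / (11.0479 + 2.7640) = 52.7612 / 13.8119 = 3.81997

3.820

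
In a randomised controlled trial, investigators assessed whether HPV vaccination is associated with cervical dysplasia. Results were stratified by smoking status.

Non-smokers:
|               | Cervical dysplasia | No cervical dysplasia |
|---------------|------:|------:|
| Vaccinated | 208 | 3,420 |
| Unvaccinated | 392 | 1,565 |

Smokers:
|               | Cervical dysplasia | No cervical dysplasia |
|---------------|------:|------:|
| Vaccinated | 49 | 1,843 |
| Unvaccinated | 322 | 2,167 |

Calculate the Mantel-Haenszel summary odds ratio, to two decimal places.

OR_MH = Σ(aᵢdᵢ/nᵢ) / Σ(bᵢcᵢ/nᵢ), where nᵢ is the stratum total.
Stratum 1 (Non-smokers): n = 5585; a·d/n = 208·1565/5585 = 58.2847; b·c/n = 3420·392/5585 = 240.0430
Stratum 2 (Smokers): n = 4381; a·d/n = 49·2167/4381 = 24.2372; b·c/n = 1843·322/4381 = 135.4590
OR_MH = (58.2847 + 24.2372) / (240.0430 + 135.4590) = 82.5219 / 375.5020 = 0.21976

0.22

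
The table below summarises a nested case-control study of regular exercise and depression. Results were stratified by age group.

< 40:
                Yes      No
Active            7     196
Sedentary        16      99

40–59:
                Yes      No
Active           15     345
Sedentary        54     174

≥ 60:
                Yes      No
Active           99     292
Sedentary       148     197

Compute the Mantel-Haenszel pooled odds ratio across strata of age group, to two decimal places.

0.33

OR_MH = Σ(aᵢdᵢ/nᵢ) / Σ(bᵢcᵢ/nᵢ), where nᵢ is the stratum total.
Stratum 1 (< 40): n = 318; a·d/n = 7·99/318 = 2.1792; b·c/n = 196·16/318 = 9.8616
Stratum 2 (40–59): n = 588; a·d/n = 15·174/588 = 4.4388; b·c/n = 345·54/588 = 31.6837
Stratum 3 (≥ 60): n = 736; a·d/n = 99·197/736 = 26.4986; b·c/n = 292·148/736 = 58.7174
OR_MH = (2.1792 + 4.4388 + 26.4986) / (9.8616 + 31.6837 + 58.7174) = 33.1167 / 100.2627 = 0.33030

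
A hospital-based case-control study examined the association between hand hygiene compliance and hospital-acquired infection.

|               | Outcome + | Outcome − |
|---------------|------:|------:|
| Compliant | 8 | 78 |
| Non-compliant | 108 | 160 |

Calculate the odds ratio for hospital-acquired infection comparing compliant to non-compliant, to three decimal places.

0.152

Cells: a = 8, b = 78, c = 108, d = 160.
OR = (a·d)/(b·c) = (8 × 160) / (78 × 108) = 1280 / 8424 = 0.15195
Exposure is associated with lower odds of hospital-acquired infection (OR = 0.15 < 1).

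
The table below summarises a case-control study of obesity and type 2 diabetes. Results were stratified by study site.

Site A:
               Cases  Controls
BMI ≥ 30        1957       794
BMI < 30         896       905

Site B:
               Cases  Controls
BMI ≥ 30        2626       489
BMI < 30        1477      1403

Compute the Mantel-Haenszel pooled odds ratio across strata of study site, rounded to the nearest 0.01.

OR_MH = Σ(aᵢdᵢ/nᵢ) / Σ(bᵢcᵢ/nᵢ), where nᵢ is the stratum total.
Stratum 1 (Site A): n = 4552; a·d/n = 1957·905/4552 = 389.0784; b·c/n = 794·896/4552 = 156.2882
Stratum 2 (Site B): n = 5995; a·d/n = 2626·1403/5995 = 614.5585; b·c/n = 489·1477/5995 = 120.4759
OR_MH = (389.0784 + 614.5585) / (156.2882 + 120.4759) = 1003.6369 / 276.7641 = 3.62633

3.63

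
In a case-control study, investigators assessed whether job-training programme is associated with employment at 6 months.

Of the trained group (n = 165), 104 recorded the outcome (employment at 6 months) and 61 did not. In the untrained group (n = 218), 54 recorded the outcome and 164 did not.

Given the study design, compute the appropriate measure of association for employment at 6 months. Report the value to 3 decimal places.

5.178

From the description: a = 104, b = 61, c = 54, d = 164.
This is a case-control study: participants were sampled on outcome status, so risks in the source population cannot be estimated directly — relative risk is not valid here. The odds ratio is the appropriate measure.
OR = (a·d)/(b·c) = (104 × 164) / (61 × 54) = 17056 / 3294 = 5.17790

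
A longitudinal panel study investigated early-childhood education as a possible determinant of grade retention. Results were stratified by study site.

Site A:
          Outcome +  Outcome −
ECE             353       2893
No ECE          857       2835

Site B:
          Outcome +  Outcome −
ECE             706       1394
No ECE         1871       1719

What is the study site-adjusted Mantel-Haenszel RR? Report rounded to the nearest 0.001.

RR_MH = Σ(aᵢ·n₀ᵢ/nᵢ) / Σ(cᵢ·n₁ᵢ/nᵢ), with n₁ᵢ = aᵢ+bᵢ (exposed), n₀ᵢ = cᵢ+dᵢ (unexposed), nᵢ = n₁ᵢ+n₀ᵢ.
Stratum 1 (Site A): n₁ = 3246, n₀ = 3692, n = 6938; a·n₀/n = 353·3692/6938 = 187.8461; c·n₁/n = 857·3246/6938 = 400.9545
Stratum 2 (Site B): n₁ = 2100, n₀ = 3590, n = 5690; a·n₀/n = 706·3590/5690 = 445.4376; c·n₁/n = 1871·2100/5690 = 690.5272
RR_MH = (187.8461 + 445.4376) / (400.9545 + 690.5272) = 633.2837 / 1091.4817 = 0.58021

0.580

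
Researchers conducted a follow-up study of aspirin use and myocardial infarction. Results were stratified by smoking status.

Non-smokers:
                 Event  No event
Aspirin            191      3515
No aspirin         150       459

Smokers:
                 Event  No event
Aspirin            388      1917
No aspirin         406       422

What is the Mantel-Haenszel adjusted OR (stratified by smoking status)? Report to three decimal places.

0.196

OR_MH = Σ(aᵢdᵢ/nᵢ) / Σ(bᵢcᵢ/nᵢ), where nᵢ is the stratum total.
Stratum 1 (Non-smokers): n = 4315; a·d/n = 191·459/4315 = 20.3173; b·c/n = 3515·150/4315 = 122.1900
Stratum 2 (Smokers): n = 3133; a·d/n = 388·422/3133 = 52.2617; b·c/n = 1917·406/3133 = 248.4207
OR_MH = (20.3173 + 52.2617) / (122.1900 + 248.4207) = 72.5790 / 370.6107 = 0.19584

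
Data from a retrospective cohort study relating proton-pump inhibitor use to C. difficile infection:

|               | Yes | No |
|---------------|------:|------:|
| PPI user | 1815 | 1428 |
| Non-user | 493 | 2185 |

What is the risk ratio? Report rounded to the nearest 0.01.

Cells: a = 1815, b = 1428, c = 493, d = 2185.
Risk in exposed = 1815/3243 = 0.55967; risk in unexposed = 493/2678 = 0.18409.
RR = 0.55967 / 0.18409 = 3.04014
The risk among the exposed is 3.04 times that among the unexposed.

3.04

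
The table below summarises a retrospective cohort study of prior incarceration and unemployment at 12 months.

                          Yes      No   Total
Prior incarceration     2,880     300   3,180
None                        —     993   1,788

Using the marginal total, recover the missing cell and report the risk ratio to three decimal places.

The missing cell is in the unexposed row: 1788 − 993 = 795.
So a = 2880, b = 300, c = 795, d = 993.
RR = [a/(a+b)] / [c/(c+d)] = (2880/3180) / (795/1788) = 0.90566/0.44463 = 2.03688

2.037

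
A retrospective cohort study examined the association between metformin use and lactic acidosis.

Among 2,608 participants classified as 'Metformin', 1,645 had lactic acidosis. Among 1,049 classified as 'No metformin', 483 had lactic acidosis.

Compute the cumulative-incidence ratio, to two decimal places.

1.37

From the description: a = 1645, b = 963, c = 483, d = 566.
Risk in exposed = 1645/2608 = 0.63075; risk in unexposed = 483/1049 = 0.46044.
RR = 0.63075 / 0.46044 = 1.36989
The risk among the exposed is 1.37 times that among the unexposed.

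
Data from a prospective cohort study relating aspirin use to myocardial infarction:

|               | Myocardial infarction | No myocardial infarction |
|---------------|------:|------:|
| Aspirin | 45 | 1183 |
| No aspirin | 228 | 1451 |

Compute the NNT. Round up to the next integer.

11

Risk in treated group = 45/1228 = 0.03664; risk in control = 228/1679 = 0.13580.
Absolute risk reduction = 0.13580 − 0.03664 = 0.09915
NNT = 1 / ARR = 1 / 0.09915 = 10.086 → round up → 11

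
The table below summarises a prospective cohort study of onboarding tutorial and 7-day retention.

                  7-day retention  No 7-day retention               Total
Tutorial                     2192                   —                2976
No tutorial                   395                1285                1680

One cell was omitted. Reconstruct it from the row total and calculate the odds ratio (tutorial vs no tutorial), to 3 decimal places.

The missing cell is in the exposed row: 2976 − 2192 = 784.
So a = 2192, b = 784, c = 395, d = 1285.
OR = (a·d)/(b·c) = (2192 × 1285) / (784 × 395) = 2816720 / 309680 = 9.09558

9.096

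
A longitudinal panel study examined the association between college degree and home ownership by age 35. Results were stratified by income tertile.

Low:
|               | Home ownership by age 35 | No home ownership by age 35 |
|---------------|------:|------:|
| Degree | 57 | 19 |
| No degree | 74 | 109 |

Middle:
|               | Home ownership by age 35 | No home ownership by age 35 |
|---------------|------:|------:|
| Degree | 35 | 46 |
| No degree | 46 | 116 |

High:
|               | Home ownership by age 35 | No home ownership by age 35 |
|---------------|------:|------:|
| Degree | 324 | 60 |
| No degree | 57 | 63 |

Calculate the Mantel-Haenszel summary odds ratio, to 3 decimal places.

OR_MH = Σ(aᵢdᵢ/nᵢ) / Σ(bᵢcᵢ/nᵢ), where nᵢ is the stratum total.
Stratum 1 (Low): n = 259; a·d/n = 57·109/259 = 23.9884; b·c/n = 19·74/259 = 5.4286
Stratum 2 (Middle): n = 243; a·d/n = 35·116/243 = 16.7078; b·c/n = 46·46/243 = 8.7078
Stratum 3 (High): n = 504; a·d/n = 324·63/504 = 40.5000; b·c/n = 60·57/504 = 6.7857
OR_MH = (23.9884 + 16.7078 + 40.5000) / (5.4286 + 8.7078 + 6.7857) = 81.1962 / 20.9221 = 3.88088

3.881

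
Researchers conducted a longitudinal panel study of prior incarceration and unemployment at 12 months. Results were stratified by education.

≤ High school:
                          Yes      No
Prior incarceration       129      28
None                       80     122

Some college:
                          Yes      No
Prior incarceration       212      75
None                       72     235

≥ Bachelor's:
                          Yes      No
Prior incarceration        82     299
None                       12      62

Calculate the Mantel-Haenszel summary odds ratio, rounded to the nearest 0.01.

OR_MH = Σ(aᵢdᵢ/nᵢ) / Σ(bᵢcᵢ/nᵢ), where nᵢ is the stratum total.
Stratum 1 (≤ High school): n = 359; a·d/n = 129·122/359 = 43.8384; b·c/n = 28·80/359 = 6.2396
Stratum 2 (Some college): n = 594; a·d/n = 212·235/594 = 83.8721; b·c/n = 75·72/594 = 9.0909
Stratum 3 (≥ Bachelor's): n = 455; a·d/n = 82·62/455 = 11.1736; b·c/n = 299·12/455 = 7.8857
OR_MH = (43.8384 + 83.8721 + 11.1736) / (6.2396 + 9.0909 + 7.8857) = 138.8841 / 23.2162 = 5.98221

5.98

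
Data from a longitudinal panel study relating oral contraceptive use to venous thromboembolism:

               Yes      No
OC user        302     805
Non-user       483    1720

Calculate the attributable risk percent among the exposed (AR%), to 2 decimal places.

Cells: a = 302, b = 805, c = 483, d = 1720.
Risk in exposed = 302/1107 = 0.27281; risk in unexposed = 483/2203 = 0.21925.
RR = 0.27281/0.21925 = 1.24430
AR% = (RR − 1)/RR × 100 = (1.24430 − 1)/1.24430 × 100 = 19.6338%

19.63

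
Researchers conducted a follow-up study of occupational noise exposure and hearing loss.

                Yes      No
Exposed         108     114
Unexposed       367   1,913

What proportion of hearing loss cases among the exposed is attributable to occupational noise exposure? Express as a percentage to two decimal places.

66.91

Cells: a = 108, b = 114, c = 367, d = 1913.
Risk in exposed = 108/222 = 0.48649; risk in unexposed = 367/2280 = 0.16096.
RR = 0.48649/0.16096 = 3.02231
AR% = (RR − 1)/RR × 100 = (3.02231 − 1)/3.02231 × 100 = 66.9128%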